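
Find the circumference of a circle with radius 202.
Circumference = 2 * pi * r
Circumference = 2 * pi * 202
Circumference = 1269.20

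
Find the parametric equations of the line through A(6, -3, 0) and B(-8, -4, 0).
Direction vector d = B - A = (-14, -1, 0)
x = 6 - 14t, y = -3 - t, z = 0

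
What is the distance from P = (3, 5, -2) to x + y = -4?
d = |1(3) + 1(5) + 0(-2) - (-4)| / √(1² + 1² + 0²) = 12/√2 = 8.485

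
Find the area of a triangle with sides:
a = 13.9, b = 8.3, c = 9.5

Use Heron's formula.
s = (a+b+c)/2 = (13.9+8.3+9.5)/2 = 15.85
A = √(s(s-a)(s-b)(s-c)) = √(15.85·1.95·7.55·6.35)
A = √1481.78 = 38.49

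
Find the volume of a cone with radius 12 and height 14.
Volume = (1/3) * pi * r² * h
Volume = (1/3) * pi * 12² * 14
Volume = (1/3) * pi * 144 * 14
Volume = (1/3) * pi * 2016
Volume = 2111.15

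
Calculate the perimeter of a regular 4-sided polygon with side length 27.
Perimeter = number of sides * side length
Perimeter = 4 * 27
Perimeter = 108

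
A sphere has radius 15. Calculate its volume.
Volume = (4/3) * pi * r³
Volume = (4/3) * pi * 15³
Volume = (4/3) * pi * 3375
Volume = 14137.17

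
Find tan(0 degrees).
tan(0 degrees) = 0
Decimal approximation: 0.0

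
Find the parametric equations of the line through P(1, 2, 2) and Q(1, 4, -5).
Direction vector d = Q - P = (0, 2, -7)
x = 1, y = 2 + 2t, z = 2 - 7t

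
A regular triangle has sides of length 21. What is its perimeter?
Perimeter = number of sides * side length
Perimeter = 3 * 21
Perimeter = 63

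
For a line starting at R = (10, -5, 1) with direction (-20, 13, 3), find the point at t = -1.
P(-1) = (10 + (-20)(-1), -5 + 13(-1), 1 + 3(-1)) = (30, -18, -2)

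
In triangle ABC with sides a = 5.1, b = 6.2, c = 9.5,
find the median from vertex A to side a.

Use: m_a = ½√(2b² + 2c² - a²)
m_a = ½√(2·6.2² + 2·9.5² - 5.1²)
m_a = ½√(76.88 + 180.5 - 26.01) = ½√231.37 = 7.605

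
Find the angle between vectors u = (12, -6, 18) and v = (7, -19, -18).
u·v = -126, |u|² = 504, |v|² = 734
cos θ = -126/√369936 ≈ -0.2072
θ ≈ 102.0°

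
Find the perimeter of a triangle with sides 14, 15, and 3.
Perimeter = sum of all sides
Perimeter = 14 + 15 + 3
Perimeter = 32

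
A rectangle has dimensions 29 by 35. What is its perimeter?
Perimeter = 2 * (length + width)
Perimeter = 2 * (29 + 35)
Perimeter = 2 * 64
Perimeter = 128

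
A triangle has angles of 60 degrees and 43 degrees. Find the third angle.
Sum of angles in a triangle = 180 degrees
Third angle = 180 - 60 - 43
Third angle = 77 degrees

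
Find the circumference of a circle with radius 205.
Circumference = 2 * pi * r
Circumference = 2 * pi * 205
Circumference = 1288.05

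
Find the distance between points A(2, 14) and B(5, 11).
Using the distance formula: d = sqrt((x₂-x₁)² + (y₂-y₁)²)
dx = 5 - 2 = 3
dy = 11 - 14 = -3
d = sqrt(3² + (-3)²) = sqrt(9 + 9) = sqrt(18) = 4.24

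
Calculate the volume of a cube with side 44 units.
Volume = s³
Volume = 44³
Volume = 85184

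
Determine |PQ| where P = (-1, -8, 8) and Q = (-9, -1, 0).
d = √[(-8)² + (7)² + (-8)²] = √177 = 13.3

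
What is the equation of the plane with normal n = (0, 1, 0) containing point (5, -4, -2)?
d = n·P = (0)(5) + (1)(-4) + (0)(-2) = -4
Plane: y = -4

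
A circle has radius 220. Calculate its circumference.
Circumference = 2 * pi * r
Circumference = 2 * pi * 220
Circumference = 1382.30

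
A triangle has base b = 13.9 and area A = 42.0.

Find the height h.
A = ½bh  →  h = 2A/b
h = 2·42.0/13.9 = 6.043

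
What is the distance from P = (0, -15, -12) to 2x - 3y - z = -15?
d = |2(0) + (-3)(-15) + (-1)(-12) - (-15)| / √(2² + (-3)² + (-1)²) = 72/√14 = 19.24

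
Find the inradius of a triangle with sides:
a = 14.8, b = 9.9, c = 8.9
s = (a+b+c)/2 = (14.8+9.9+8.9)/2 = 16.8
Area = √(s(s-a)(s-b)(s-c)) = √(16.8·2·6.9·7.9) = 42.7964
r = Area/s = 42.7964/16.8 = 2.547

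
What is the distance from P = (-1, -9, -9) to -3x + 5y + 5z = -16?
d = |(-3)(-1) + 5(-9) + 5(-9) - (-16)| / √((-3)² + 5² + 5²) = 71/√59 = 9.243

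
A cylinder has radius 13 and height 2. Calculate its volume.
Volume = pi * r² * h
Volume = pi * 13² * 2
Volume = pi * 169 * 2
Volume = pi * 338
Volume = 1061.86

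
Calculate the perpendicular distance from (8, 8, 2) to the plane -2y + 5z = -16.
d = |0(8) + (-2)(8) + 5(2) - (-16)| / √(0² + (-2)² + 5²) = 10/√29 = 1.857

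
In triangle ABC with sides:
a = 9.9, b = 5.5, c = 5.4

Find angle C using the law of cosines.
cos(C) = (a² + b² - c²)/(2ab)
cos(C) = (9.9² + 5.5² - 5.4²)/(2·9.9·5.5) = 99.1/108.9 = 0.910009
C = arccos(0.910009) = 24.49°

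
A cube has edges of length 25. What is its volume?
Volume = s³
Volume = 25³
Volume = 15625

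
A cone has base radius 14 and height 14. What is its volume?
Volume = (1/3) * pi * r² * h
Volume = (1/3) * pi * 14² * 14
Volume = (1/3) * pi * 196 * 14
Volume = (1/3) * pi * 2744
Volume = 2873.51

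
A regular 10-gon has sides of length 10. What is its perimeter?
Perimeter = number of sides * side length
Perimeter = 10 * 10
Perimeter = 100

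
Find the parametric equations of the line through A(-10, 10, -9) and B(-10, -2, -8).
Direction vector d = B - A = (0, -12, 1)
x = -10, y = 10 - 12t, z = -9 + t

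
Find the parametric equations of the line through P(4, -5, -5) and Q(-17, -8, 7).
Direction vector d = Q - P = (-21, -3, 12)
x = 4 - 21t, y = -5 - 3t, z = -5 + 12t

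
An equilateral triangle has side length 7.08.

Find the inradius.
For an equilateral triangle, r = s/(2√3) where s is the side.
r = 7.08/(2√3) = 7.08/3.464102 = 2.044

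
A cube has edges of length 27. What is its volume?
Volume = s³
Volume = 27³
Volume = 19683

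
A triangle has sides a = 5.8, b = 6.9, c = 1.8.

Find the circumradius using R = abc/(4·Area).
s = (a+b+c)/2 = 7.25
Area = √(s(s-a)(s-b)(s-c)) = √(7.25·1.45·0.35·5.45) = 4.47801
R = abc/(4·Area) = (5.8·6.9·1.8)/(4·4.47801) = 72.036/17.91204 = 4.022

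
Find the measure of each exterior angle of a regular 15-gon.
Exterior angle of a regular n-gon = 360/n
Exterior angle = 360/15
Exterior angle = 24 degrees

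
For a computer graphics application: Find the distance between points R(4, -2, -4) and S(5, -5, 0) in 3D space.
d = √[(1)² + (-3)² + (4)²] = √26 = 5.099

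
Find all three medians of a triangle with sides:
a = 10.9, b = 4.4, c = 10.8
Using m_x = ½√(2y² + 2z² - x²):
m_a = ½√(2·4.4² + 2·10.8² - 10.9²) = ½√153.19 = 6.188
m_b = ½√(2·10.9² + 2·10.8² - 4.4²) = ½√451.54 = 10.62
m_c = ½√(2·10.9² + 2·4.4² - 10.8²) = ½√159.7 = 6.319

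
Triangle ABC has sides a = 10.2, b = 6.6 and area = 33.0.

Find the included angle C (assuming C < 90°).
Area = ½ab·sin(C)  →  sin(C) = 2·Area/(ab)
sin(C) = 2·33.0/(10.2·6.6) = 0.980392
C = arcsin(0.980392) = 78.64°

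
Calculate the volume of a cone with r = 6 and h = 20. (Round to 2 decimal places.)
Volume = (1/3) * pi * r² * h
Volume = (1/3) * pi * 6² * 20
Volume = (1/3) * pi * 36 * 20
Volume = (1/3) * pi * 720
Volume = 753.98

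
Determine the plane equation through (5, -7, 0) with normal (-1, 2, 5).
d = n·P = (-1)(5) + (2)(-7) + (5)(0) = -19
Plane: -x + 2y + 5z = -19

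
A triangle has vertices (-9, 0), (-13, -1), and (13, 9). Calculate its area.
Using the coordinate formula: Area = (1/2)|x₁(y₂-y₃) + x₂(y₃-y₁) + x₃(y₁-y₂)|
Area = (1/2)|(-9)((-1)-9) + (-13)(9-0) + 13(0-(-1))|
Area = (1/2)|(-9)*(-10) + (-13)*9 + 13*1|
Area = (1/2)|90 + (-117) + 13|
Area = (1/2)*14 = 7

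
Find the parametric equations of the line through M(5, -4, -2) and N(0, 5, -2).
Direction vector d = N - M = (-5, 9, 0)
x = 5 - 5t, y = -4 + 9t, z = -2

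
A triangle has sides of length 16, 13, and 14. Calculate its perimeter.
Perimeter = sum of all sides
Perimeter = 16 + 13 + 14
Perimeter = 43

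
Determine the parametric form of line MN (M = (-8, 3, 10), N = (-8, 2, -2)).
Direction vector d = N - M = (0, -1, -12)
x = -8, y = 3 - t, z = 10 - 12t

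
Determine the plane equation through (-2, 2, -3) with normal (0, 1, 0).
d = n·P = (0)(-2) + (1)(2) + (0)(-3) = 2
Plane: y = 2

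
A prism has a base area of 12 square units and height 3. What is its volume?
Volume = base area * height
Volume = 12 * 3
Volume = 36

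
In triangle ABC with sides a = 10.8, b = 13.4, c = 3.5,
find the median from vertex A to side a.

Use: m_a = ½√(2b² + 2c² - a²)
m_a = ½√(2·13.4² + 2·3.5² - 10.8²)
m_a = ½√(359.12 + 24.5 - 116.64) = ½√266.98 = 8.17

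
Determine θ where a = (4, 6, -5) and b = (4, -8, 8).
a·b = -72, |a|² = 77, |b|² = 144
cos θ = -72/√11088 ≈ -0.6838
θ ≈ 133.1°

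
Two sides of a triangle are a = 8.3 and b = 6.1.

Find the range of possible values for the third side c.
By the triangle inequality: |a - b| < c < a + b
|8.3 - 6.1| < c < 8.3 + 6.1
2.2 < c < 14.4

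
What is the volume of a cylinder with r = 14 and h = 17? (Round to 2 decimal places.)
Volume = pi * r² * h
Volume = pi * 14² * 17
Volume = pi * 196 * 17
Volume = pi * 3332
Volume = 10467.79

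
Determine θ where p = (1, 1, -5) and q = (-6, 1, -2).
p·q = 5, |p|² = 27, |q|² = 41
cos θ = 5/√1107 ≈ 0.1503
θ ≈ 81.36°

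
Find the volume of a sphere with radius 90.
Volume = (4/3) * pi * r³
Volume = (4/3) * pi * 90³
Volume = (4/3) * pi * 729000
Volume = 3053628.06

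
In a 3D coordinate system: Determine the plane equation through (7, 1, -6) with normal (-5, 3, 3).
d = n·P = (-5)(7) + (3)(1) + (3)(-6) = -50
Plane: -5x + 3y + 3z = -50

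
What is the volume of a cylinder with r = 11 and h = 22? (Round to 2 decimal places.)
Volume = pi * r² * h
Volume = pi * 11² * 22
Volume = pi * 121 * 22
Volume = pi * 2662
Volume = 8362.92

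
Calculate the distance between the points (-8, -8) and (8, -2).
Using the distance formula: d = sqrt((x₂-x₁)² + (y₂-y₁)²)
dx = 8 - (-8) = 16
dy = (-2) - (-8) = 6
d = sqrt(16² + 6²) = sqrt(256 + 36) = sqrt(292) = 17.09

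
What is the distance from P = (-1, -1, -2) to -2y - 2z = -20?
d = |0(-1) + (-2)(-1) + (-2)(-2) - (-20)| / √(0² + (-2)² + (-2)²) = 26/√8 = 9.192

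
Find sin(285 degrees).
sin(285 degrees) = -0.9659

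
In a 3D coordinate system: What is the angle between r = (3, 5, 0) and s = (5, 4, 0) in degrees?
r·s = 35, |r|² = 34, |s|² = 41
cos θ = 35/√1394 ≈ 0.9374
θ ≈ 20.38°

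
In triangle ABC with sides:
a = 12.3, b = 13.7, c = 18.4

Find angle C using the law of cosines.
cos(C) = (a² + b² - c²)/(2ab)
cos(C) = (12.3² + 13.7² - 18.4²)/(2·12.3·13.7) = 0.42/337.02 = 0.001246
C = arccos(0.001246) = 89.93°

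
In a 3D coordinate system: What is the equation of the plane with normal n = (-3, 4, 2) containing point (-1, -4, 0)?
d = n·P = (-3)(-1) + (4)(-4) + (2)(0) = -13
Plane: -3x + 4y + 2z = -13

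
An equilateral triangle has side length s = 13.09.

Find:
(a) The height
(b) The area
(a) Height h = s·√3/2 = 13.09·√3/2 = 11.34
(b) Area = (√3/4)·s² = (√3/4)·13.09² = (√3/4)·171.348 = 74.2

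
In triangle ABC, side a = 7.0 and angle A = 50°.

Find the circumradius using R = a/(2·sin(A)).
R = a/(2·sin(A)) = 7.0/(2·sin(50°))
R = 7.0/(2·0.766044) = 7.0/1.532089 = 4.569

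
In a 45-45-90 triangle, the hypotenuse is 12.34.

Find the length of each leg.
In a 45-45-90 triangle, hypotenuse = leg·√2  →  leg = hypotenuse/√2
leg = 12.34/√2 = 8.726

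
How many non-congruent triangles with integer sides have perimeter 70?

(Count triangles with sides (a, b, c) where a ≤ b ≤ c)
With a ≤ b ≤ c and a + b + c = 70, the triangle inequality a + b > c gives c < 70/2, so c ≤ 34.
Iterate a from 1 to ⌊p/3⌋ = 23; for each a, b ranges from a to ⌊(p−a)/2⌋ with c = p − a − b, keeping only c ≥ b.
Triples: (2, 34, 34), (3, 33, 34), (4, 32, 34), …
Count = 102 triangles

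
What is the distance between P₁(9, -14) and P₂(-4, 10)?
Using the distance formula: d = sqrt((x₂-x₁)² + (y₂-y₁)²)
dx = (-4) - 9 = -13
dy = 10 - (-14) = 24
d = sqrt((-13)² + 24²) = sqrt(169 + 576) = sqrt(745) = 27.29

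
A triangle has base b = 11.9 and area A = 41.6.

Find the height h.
A = ½bh  →  h = 2A/b
h = 2·41.6/11.9 = 6.992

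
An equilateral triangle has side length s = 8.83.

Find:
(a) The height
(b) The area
(a) Height h = s·√3/2 = 8.83·√3/2 = 7.647
(b) Area = (√3/4)·s² = (√3/4)·8.83² = (√3/4)·77.9689 = 33.76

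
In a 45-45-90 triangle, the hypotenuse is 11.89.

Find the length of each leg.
In a 45-45-90 triangle, hypotenuse = leg·√2  →  leg = hypotenuse/√2
leg = 11.89/√2 = 8.407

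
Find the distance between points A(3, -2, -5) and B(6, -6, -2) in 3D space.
d = √[(3)² + (-4)² + (3)²] = √34 = 5.831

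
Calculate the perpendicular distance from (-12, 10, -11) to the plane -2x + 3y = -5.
d = |(-2)(-12) + 3(10) + 0(-11) - (-5)| / √((-2)² + 3² + 0²) = 59/√13 = 16.36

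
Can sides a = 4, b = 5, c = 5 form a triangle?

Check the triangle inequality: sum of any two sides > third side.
Yes, triangle inequality satisfied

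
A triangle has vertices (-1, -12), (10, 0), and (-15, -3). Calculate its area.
Using the coordinate formula: Area = (1/2)|x₁(y₂-y₃) + x₂(y₃-y₁) + x₃(y₁-y₂)|
Area = (1/2)|(-1)(0-(-3)) + 10((-3)-(-12)) + (-15)((-12)-0)|
Area = (1/2)|(-1)*3 + 10*9 + (-15)*(-12)|
Area = (1/2)|(-3) + 90 + 180|
Area = (1/2)*267 = 133.50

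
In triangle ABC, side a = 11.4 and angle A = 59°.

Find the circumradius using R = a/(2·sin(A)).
R = a/(2·sin(A)) = 11.4/(2·sin(59°))
R = 11.4/(2·0.857167) = 11.4/1.714335 = 6.65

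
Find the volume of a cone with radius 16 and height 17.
Volume = (1/3) * pi * r² * h
Volume = (1/3) * pi * 16² * 17
Volume = (1/3) * pi * 256 * 17
Volume = (1/3) * pi * 4352
Volume = 4557.40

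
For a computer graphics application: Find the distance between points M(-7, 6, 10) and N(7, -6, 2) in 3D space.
d = √[(14)² + (-12)² + (-8)²] = √404 = 20.1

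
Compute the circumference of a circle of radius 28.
Circumference = 2 * pi * r
Circumference = 2 * pi * 28
Circumference = 175.93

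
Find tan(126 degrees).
tan(126 degrees) = -1.3764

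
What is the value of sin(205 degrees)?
sin(205 degrees) = -0.4226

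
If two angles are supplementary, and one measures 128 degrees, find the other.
Supplementary angles sum to 180 degrees.
Other angle = 180 - 128
Other angle = 52 degrees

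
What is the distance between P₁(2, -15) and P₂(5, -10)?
Using the distance formula: d = sqrt((x₂-x₁)² + (y₂-y₁)²)
dx = 5 - 2 = 3
dy = (-10) - (-15) = 5
d = sqrt(3² + 5²) = sqrt(9 + 25) = sqrt(34) = 5.83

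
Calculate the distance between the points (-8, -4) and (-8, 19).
Using the distance formula: d = sqrt((x₂-x₁)² + (y₂-y₁)²)
dx = (-8) - (-8) = 0
dy = 19 - (-4) = 23
d = sqrt(0² + 23²) = sqrt(0 + 529) = sqrt(529) = 23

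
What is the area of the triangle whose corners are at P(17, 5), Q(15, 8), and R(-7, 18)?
Using the coordinate formula: Area = (1/2)|x₁(y₂-y₃) + x₂(y₃-y₁) + x₃(y₁-y₂)|
Area = (1/2)|17(8-18) + 15(18-5) + (-7)(5-8)|
Area = (1/2)|17*(-10) + 15*13 + (-7)*(-3)|
Area = (1/2)|(-170) + 195 + 21|
Area = (1/2)*46 = 23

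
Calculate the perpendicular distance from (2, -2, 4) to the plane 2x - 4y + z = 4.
d = |2(2) + (-4)(-2) + 1(4) - (4)| / √(2² + (-4)² + 1²) = 12/√21 = 2.619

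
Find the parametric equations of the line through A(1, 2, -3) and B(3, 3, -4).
Direction vector d = B - A = (2, 1, -1)
x = 1 + 2t, y = 2 + t, z = -3 - t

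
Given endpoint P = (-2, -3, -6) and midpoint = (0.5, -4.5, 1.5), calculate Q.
Q = (2×0.5 - (-2), 2×(-4.5) - (-3), 2×1.5 - (-6)) = (3, -6, 9)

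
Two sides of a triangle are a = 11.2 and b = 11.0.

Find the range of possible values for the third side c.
By the triangle inequality: |a - b| < c < a + b
|11.2 - 11.0| < c < 11.2 + 11.0
0.2 < c < 22.2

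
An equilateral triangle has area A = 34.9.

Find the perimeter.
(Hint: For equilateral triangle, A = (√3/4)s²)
A = (√3/4)s²  →  s² = 4A/√3 = 4·34.9/√3 = 80.5981
s = 8.97764
Perimeter = 3s = 26.93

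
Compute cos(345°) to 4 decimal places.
cos(345 degrees) = 0.9659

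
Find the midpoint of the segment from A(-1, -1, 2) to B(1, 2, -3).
Midpoint = ((-1+1)/2, (-1+2)/2, (2-3)/2) = (0, 0.5, -0.5)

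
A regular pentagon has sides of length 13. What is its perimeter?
Perimeter = number of sides * side length
Perimeter = 5 * 13
Perimeter = 65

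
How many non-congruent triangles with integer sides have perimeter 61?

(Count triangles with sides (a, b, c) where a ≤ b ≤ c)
With a ≤ b ≤ c and a + b + c = 61, the triangle inequality a + b > c gives c < 61/2, so c ≤ 30.
Iterate a from 1 to ⌊p/3⌋ = 20; for each a, b ranges from a to ⌊(p−a)/2⌋ with c = p − a − b, keeping only c ≥ b.
Triples: (1, 30, 30), (2, 29, 30), (3, 28, 30), …
Count = 85 triangles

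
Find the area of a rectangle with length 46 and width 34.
Area = length * width
Area = 46 * 34
Area = 1564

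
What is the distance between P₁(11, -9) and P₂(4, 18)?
Using the distance formula: d = sqrt((x₂-x₁)² + (y₂-y₁)²)
dx = 4 - 11 = -7
dy = 18 - (-9) = 27
d = sqrt((-7)² + 27²) = sqrt(49 + 729) = sqrt(778) = 27.89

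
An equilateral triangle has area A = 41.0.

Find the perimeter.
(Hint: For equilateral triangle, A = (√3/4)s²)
A = (√3/4)s²  →  s² = 4A/√3 = 4·41.0/√3 = 94.6854
s = 9.73064
Perimeter = 3s = 29.19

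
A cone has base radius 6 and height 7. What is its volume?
Volume = (1/3) * pi * r² * h
Volume = (1/3) * pi * 6² * 7
Volume = (1/3) * pi * 36 * 7
Volume = (1/3) * pi * 252
Volume = 263.89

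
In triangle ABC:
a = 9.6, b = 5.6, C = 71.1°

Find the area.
Using A = ½ab·sin(C):
A = ½·9.6·5.6·sin(71.1°) = ½·53.76·0.946085 = 25.43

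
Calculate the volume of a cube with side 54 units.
Volume = s³
Volume = 54³
Volume = 157464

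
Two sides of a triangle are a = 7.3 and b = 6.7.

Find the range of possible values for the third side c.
By the triangle inequality: |a - b| < c < a + b
|7.3 - 6.7| < c < 7.3 + 6.7
0.6 < c < 14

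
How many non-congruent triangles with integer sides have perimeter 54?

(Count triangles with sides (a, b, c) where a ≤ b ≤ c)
With a ≤ b ≤ c and a + b + c = 54, the triangle inequality a + b > c gives c < 54/2, so c ≤ 26.
Iterate a from 1 to ⌊p/3⌋ = 18; for each a, b ranges from a to ⌊(p−a)/2⌋ with c = p − a − b, keeping only c ≥ b.
Triples: (2, 26, 26), (3, 25, 26), (4, 24, 26), …
Count = 61 triangles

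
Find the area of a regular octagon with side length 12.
For a regular 8-gon with side length s = 12:
Apothem a = s / (2*tan(pi/8)) = 12 / (2*tan(pi/8)) ≈ 14.4853
Perimeter P = 8 * 12 = 96
Area = (1/2) * P * a = (1/2) * 96 * 14.4853 = 695.29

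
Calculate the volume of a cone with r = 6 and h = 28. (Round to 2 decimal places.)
Volume = (1/3) * pi * r² * h
Volume = (1/3) * pi * 6² * 28
Volume = (1/3) * pi * 36 * 28
Volume = (1/3) * pi * 1008
Volume = 1055.58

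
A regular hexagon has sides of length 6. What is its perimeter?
Perimeter = number of sides * side length
Perimeter = 6 * 6
Perimeter = 36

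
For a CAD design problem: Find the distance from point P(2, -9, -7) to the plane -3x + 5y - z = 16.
d = |(-3)(2) + 5(-9) + (-1)(-7) - (16)| / √((-3)² + 5² + (-1)²) = 60/√35 = 10.14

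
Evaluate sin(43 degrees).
sin(43 degrees) = 0.682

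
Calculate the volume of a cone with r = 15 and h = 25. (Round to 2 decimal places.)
Volume = (1/3) * pi * r² * h
Volume = (1/3) * pi * 15² * 25
Volume = (1/3) * pi * 225 * 25
Volume = (1/3) * pi * 5625
Volume = 5890.49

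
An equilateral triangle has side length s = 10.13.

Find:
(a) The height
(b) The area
(a) Height h = s·√3/2 = 10.13·√3/2 = 8.773
(b) Area = (√3/4)·s² = (√3/4)·10.13² = (√3/4)·102.617 = 44.43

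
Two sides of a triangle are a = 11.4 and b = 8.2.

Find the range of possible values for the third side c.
By the triangle inequality: |a - b| < c < a + b
|11.4 - 8.2| < c < 11.4 + 8.2
3.2 < c < 19.6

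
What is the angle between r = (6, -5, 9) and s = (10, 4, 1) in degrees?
r·s = 49, |r|² = 142, |s|² = 117
cos θ = 49/√16614 ≈ 0.3802
θ ≈ 67.66°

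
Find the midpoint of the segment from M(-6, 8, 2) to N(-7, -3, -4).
Midpoint = ((-6-7)/2, (8-3)/2, (2-4)/2) = (-6.5, 2.5, -1)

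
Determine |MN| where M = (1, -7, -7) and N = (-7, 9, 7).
d = √[(-8)² + (16)² + (14)²] = √516 = 22.72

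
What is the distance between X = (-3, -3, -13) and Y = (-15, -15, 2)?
d = √[(-12)² + (-12)² + (15)²] = √513 = 22.65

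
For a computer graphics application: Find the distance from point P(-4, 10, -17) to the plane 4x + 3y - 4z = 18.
d = |4(-4) + 3(10) + (-4)(-17) - (18)| / √(4² + 3² + (-4)²) = 64/√41 = 9.995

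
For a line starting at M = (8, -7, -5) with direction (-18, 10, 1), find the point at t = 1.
P(1) = (8 + (-18)(1), -7 + 10(1), -5 + 1(1)) = (-10, 3, -4)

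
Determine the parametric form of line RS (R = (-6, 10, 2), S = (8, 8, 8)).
Direction vector d = S - R = (14, -2, 6)
x = -6 + 14t, y = 10 - 2t, z = 2 + 6t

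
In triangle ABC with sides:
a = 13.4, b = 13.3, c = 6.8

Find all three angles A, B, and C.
By the law of cosines:
cos(A) = (b² + c² - a²)/(2bc) = 0.240878  →  A = 76.06°
cos(B) = (a² + c² - b²)/(2ac) = 0.268382  →  B = 74.43°
cos(C) = (a² + b² - c²)/(2ab) = 0.870301  →  C = 29.51°
Check: A + B + C = 180.0° ✓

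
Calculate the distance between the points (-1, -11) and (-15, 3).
Using the distance formula: d = sqrt((x₂-x₁)² + (y₂-y₁)²)
dx = (-15) - (-1) = -14
dy = 3 - (-11) = 14
d = sqrt((-14)² + 14²) = sqrt(196 + 196) = sqrt(392) = 19.80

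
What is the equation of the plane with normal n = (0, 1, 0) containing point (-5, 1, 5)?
d = n·P = (0)(-5) + (1)(1) + (0)(5) = 1
Plane: y = 1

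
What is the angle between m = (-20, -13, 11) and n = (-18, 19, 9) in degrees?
m·n = 212, |m|² = 690, |n|² = 766
cos θ = 212/√528540 ≈ 0.2916
θ ≈ 73.05°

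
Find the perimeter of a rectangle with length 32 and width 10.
Perimeter = 2 * (length + width)
Perimeter = 2 * (32 + 10)
Perimeter = 2 * 42
Perimeter = 84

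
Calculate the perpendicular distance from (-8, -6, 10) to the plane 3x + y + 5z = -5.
d = |3(-8) + 1(-6) + 5(10) - (-5)| / √(3² + 1² + 5²) = 25/√35 = 4.226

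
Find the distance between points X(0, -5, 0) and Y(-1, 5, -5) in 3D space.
d = √[(-1)² + (10)² + (-5)²] = √126 = 11.22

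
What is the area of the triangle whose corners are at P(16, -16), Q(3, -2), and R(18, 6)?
Using the coordinate formula: Area = (1/2)|x₁(y₂-y₃) + x₂(y₃-y₁) + x₃(y₁-y₂)|
Area = (1/2)|16((-2)-6) + 3(6-(-16)) + 18((-16)-(-2))|
Area = (1/2)|16*(-8) + 3*22 + 18*(-14)|
Area = (1/2)|(-128) + 66 + (-252)|
Area = (1/2)*314 = 157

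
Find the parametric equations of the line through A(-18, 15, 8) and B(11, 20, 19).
Direction vector d = B - A = (29, 5, 11)
x = -18 + 29t, y = 15 + 5t, z = 8 + 11t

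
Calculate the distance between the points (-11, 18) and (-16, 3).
Using the distance formula: d = sqrt((x₂-x₁)² + (y₂-y₁)²)
dx = (-16) - (-11) = -5
dy = 3 - 18 = -15
d = sqrt((-5)² + (-15)²) = sqrt(25 + 225) = sqrt(250) = 15.81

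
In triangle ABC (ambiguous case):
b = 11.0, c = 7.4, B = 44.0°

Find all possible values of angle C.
sin(C)/c = sin(B)/b  →  sin(C) = c·sin(B)/b = 7.4·sin(44.0°)/11.0 = 0.467316
C₁ = arcsin(0.467316) = 27.86°,  C₂ = 180° - C₁ = 152.14°
Check C₂: A = 180° - 44.0° - 152.14° = -16.14° ≤ 0, rejected
C = 27.86° (one solution)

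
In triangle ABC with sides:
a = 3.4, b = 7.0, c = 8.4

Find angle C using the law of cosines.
cos(C) = (a² + b² - c²)/(2ab)
cos(C) = (3.4² + 7.0² - 8.4²)/(2·3.4·7.0) = -10/47.6 = -0.210084
C = arccos(-0.210084) = 102.1°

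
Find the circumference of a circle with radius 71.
Circumference = 2 * pi * r
Circumference = 2 * pi * 71
Circumference = 446.11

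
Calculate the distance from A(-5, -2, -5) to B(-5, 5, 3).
d = √[(0)² + (7)² + (8)²] = √113 = 10.63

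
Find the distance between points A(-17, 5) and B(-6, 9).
Using the distance formula: d = sqrt((x₂-x₁)² + (y₂-y₁)²)
dx = (-6) - (-17) = 11
dy = 9 - 5 = 4
d = sqrt(11² + 4²) = sqrt(121 + 16) = sqrt(137) = 11.70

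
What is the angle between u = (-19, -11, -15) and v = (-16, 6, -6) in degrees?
u·v = 328, |u|² = 707, |v|² = 328
cos θ = 328/√231896 ≈ 0.6811
θ ≈ 47.07°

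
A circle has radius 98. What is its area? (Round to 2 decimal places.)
Area = pi * r²
Area = pi * 98²
Area = pi * 9604
Area = 30171.86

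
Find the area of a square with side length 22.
Area = s²
Area = 22²
Area = 484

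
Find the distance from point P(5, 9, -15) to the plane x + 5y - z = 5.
d = |1(5) + 5(9) + (-1)(-15) - (5)| / √(1² + 5² + (-1)²) = 60/√27 = 11.55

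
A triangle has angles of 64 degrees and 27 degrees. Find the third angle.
Sum of angles in a triangle = 180 degrees
Third angle = 180 - 64 - 27
Third angle = 89 degrees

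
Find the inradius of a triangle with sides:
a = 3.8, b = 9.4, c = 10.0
s = (a+b+c)/2 = (3.8+9.4+10.0)/2 = 11.6
Area = √(s(s-a)(s-b)(s-c)) = √(11.6·7.8·2.2·1.6) = 17.8463
r = Area/s = 17.8463/11.6 = 1.538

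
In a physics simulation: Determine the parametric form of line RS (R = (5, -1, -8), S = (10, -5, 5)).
Direction vector d = S - R = (5, -4, 13)
x = 5 + 5t, y = -1 - 4t, z = -8 + 13t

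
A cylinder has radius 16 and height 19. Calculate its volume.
Volume = pi * r² * h
Volume = pi * 16² * 19
Volume = pi * 256 * 19
Volume = pi * 4864
Volume = 15280.71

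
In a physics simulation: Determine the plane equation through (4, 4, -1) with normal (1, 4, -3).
d = n·P = (1)(4) + (4)(4) + (-3)(-1) = 23
Plane: x + 4y - 3z = 23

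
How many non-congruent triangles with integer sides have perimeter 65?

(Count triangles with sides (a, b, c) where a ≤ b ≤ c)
With a ≤ b ≤ c and a + b + c = 65, the triangle inequality a + b > c gives c < 65/2, so c ≤ 32.
Iterate a from 1 to ⌊p/3⌋ = 21; for each a, b ranges from a to ⌊(p−a)/2⌋ with c = p − a − b, keeping only c ≥ b.
Triples: (1, 32, 32), (2, 31, 32), (3, 30, 32), …
Count = 96 triangles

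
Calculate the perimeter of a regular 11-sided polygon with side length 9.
Perimeter = number of sides * side length
Perimeter = 11 * 9
Perimeter = 99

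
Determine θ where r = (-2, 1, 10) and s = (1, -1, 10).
r·s = 97, |r|² = 105, |s|² = 102
cos θ = 97/√10710 ≈ 0.9373
θ ≈ 20.4°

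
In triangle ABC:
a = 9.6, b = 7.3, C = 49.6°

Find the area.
Using A = ½ab·sin(C):
A = ½·9.6·7.3·sin(49.6°) = ½·70.08·0.761538 = 26.68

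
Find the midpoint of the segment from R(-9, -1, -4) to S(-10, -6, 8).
Midpoint = ((-9-10)/2, (-1-6)/2, (-4+8)/2) = (-9.5, -3.5, 2)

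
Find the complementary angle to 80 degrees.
Complementary angles sum to 90 degrees.
Other angle = 90 - 80
Other angle = 10 degrees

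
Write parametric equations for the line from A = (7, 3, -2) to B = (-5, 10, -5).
Direction vector d = B - A = (-12, 7, -3)
x = 7 - 12t, y = 3 + 7t, z = -2 - 3t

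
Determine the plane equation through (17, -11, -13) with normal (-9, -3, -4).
d = n·P = (-9)(17) + (-3)(-11) + (-4)(-13) = -68
Plane: -9x - 3y - 4z = -68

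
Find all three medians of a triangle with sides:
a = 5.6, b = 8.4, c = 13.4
Using m_x = ½√(2y² + 2z² - x²):
m_a = ½√(2·8.4² + 2·13.4² - 5.6²) = ½√468.88 = 10.83
m_b = ½√(2·5.6² + 2·13.4² - 8.4²) = ½√351.28 = 9.371
m_c = ½√(2·5.6² + 2·8.4² - 13.4²) = ½√24.28 = 2.464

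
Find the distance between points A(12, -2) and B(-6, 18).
Using the distance formula: d = sqrt((x₂-x₁)² + (y₂-y₁)²)
dx = (-6) - 12 = -18
dy = 18 - (-2) = 20
d = sqrt((-18)² + 20²) = sqrt(324 + 400) = sqrt(724) = 26.91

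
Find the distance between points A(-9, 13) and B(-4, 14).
Using the distance formula: d = sqrt((x₂-x₁)² + (y₂-y₁)²)
dx = (-4) - (-9) = 5
dy = 14 - 13 = 1
d = sqrt(5² + 1²) = sqrt(25 + 1) = sqrt(26) = 5.10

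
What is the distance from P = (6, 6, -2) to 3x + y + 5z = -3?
d = |3(6) + 1(6) + 5(-2) - (-3)| / √(3² + 1² + 5²) = 17/√35 = 2.874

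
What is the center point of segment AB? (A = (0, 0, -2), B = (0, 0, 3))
Midpoint = ((0+0)/2, (0+0)/2, (-2+3)/2) = (0, 0, 0.5)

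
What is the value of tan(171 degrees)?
tan(171 degrees) = -0.1584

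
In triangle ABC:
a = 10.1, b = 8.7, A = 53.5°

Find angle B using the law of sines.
sin(B)/b = sin(A)/a
sin(B) = b·sin(A)/a = 8.7·sin(53.5°)/10.1 = 0.692431
B = arcsin(0.692431) = 43.82°  (b ≤ a, so B ≤ A and the acute solution is unique)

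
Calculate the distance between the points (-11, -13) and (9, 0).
Using the distance formula: d = sqrt((x₂-x₁)² + (y₂-y₁)²)
dx = 9 - (-11) = 20
dy = 0 - (-13) = 13
d = sqrt(20² + 13²) = sqrt(400 + 169) = sqrt(569) = 23.85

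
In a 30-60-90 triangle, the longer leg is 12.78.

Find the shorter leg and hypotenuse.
In a 30-60-90 triangle, sides are in ratio 1 : √3 : 2.
Long leg = short leg·√3  →  short leg = 12.78/√3 = 7.379
Hypotenuse = 2·(short leg) = 2·12.78/√3 = 14.76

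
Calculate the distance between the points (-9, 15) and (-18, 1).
Using the distance formula: d = sqrt((x₂-x₁)² + (y₂-y₁)²)
dx = (-18) - (-9) = -9
dy = 1 - 15 = -14
d = sqrt((-9)² + (-14)²) = sqrt(81 + 196) = sqrt(277) = 16.64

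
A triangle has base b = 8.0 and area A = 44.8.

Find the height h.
A = ½bh  →  h = 2A/b
h = 2·44.8/8.0 = 11.2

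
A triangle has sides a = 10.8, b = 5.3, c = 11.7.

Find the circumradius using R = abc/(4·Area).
s = (a+b+c)/2 = 13.9
Area = √(s(s-a)(s-b)(s-c)) = √(13.9·3.1·8.6·2.2) = 28.5528
R = abc/(4·Area) = (10.8·5.3·11.7)/(4·28.5528) = 669.708/114.2112 = 5.864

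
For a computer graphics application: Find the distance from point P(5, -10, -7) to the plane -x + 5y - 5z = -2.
d = |(-1)(5) + 5(-10) + (-5)(-7) - (-2)| / √((-1)² + 5² + (-5)²) = 18/√51 = 2.521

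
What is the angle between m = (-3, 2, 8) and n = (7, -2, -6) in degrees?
m·n = -73, |m|² = 77, |n|² = 89
cos θ = -73/√6853 ≈ -0.8818
θ ≈ 151.9°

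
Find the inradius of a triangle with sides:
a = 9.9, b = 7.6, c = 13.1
s = (a+b+c)/2 = (9.9+7.6+13.1)/2 = 15.3
Area = √(s(s-a)(s-b)(s-c)) = √(15.3·5.4·7.7·2.2) = 37.411
r = Area/s = 37.411/15.3 = 2.445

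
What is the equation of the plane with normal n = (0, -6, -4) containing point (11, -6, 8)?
d = n·P = (0)(11) + (-6)(-6) + (-4)(8) = 4
Plane: -6y - 4z = 4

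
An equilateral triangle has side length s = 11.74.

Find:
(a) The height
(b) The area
(a) Height h = s·√3/2 = 11.74·√3/2 = 10.17
(b) Area = (√3/4)·s² = (√3/4)·11.74² = (√3/4)·137.828 = 59.68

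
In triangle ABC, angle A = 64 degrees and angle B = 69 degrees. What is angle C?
Sum of angles in a triangle = 180 degrees
Third angle = 180 - 64 - 69
Third angle = 47 degrees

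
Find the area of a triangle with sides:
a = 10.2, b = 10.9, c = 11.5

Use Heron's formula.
s = (a+b+c)/2 = (10.2+10.9+11.5)/2 = 16.3
A = √(s(s-a)(s-b)(s-c)) = √(16.3·6.1·5.4·4.8)
A = √2577.23 = 50.77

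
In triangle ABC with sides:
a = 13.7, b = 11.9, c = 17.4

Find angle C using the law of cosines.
cos(C) = (a² + b² - c²)/(2ab)
cos(C) = (13.7² + 11.9² - 17.4²)/(2·13.7·11.9) = 26.54/326.06 = 0.081396
C = arccos(0.081396) = 85.33°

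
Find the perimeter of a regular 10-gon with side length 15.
Perimeter = number of sides * side length
Perimeter = 10 * 15
Perimeter = 150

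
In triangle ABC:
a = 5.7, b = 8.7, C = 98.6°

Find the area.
Using A = ½ab·sin(C):
A = ½·5.7·8.7·sin(98.6°) = ½·49.59·0.988756 = 24.52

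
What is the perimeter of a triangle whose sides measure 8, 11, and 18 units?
Perimeter = sum of all sides
Perimeter = 8 + 11 + 18
Perimeter = 37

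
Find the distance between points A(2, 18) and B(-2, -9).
Using the distance formula: d = sqrt((x₂-x₁)² + (y₂-y₁)²)
dx = (-2) - 2 = -4
dy = (-9) - 18 = -27
d = sqrt((-4)² + (-27)²) = sqrt(16 + 729) = sqrt(745) = 27.29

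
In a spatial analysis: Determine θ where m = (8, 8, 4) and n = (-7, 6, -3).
m·n = -20, |m|² = 144, |n|² = 94
cos θ = -20/√13536 ≈ -0.1719
θ ≈ 99.9°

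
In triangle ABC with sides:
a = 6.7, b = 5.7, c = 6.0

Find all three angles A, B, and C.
By the law of cosines:
cos(A) = (b² + c² - a²)/(2bc) = 0.345029  →  A = 69.82°
cos(B) = (a² + c² - b²)/(2ac) = 0.601990  →  B = 52.99°
cos(C) = (a² + b² - c²)/(2ab) = 0.541765  →  C = 57.2°
Check: A + B + C = 180.0° ✓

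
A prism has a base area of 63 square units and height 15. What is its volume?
Volume = base area * height
Volume = 63 * 15
Volume = 945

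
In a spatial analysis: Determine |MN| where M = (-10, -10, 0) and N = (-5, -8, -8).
d = √[(5)² + (2)² + (-8)²] = √93 = 9.644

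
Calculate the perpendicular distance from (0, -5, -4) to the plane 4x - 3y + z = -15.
d = |4(0) + (-3)(-5) + 1(-4) - (-15)| / √(4² + (-3)² + 1²) = 26/√26 = 5.099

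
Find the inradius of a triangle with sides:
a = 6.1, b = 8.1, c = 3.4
s = (a+b+c)/2 = (6.1+8.1+3.4)/2 = 8.8
Area = √(s(s-a)(s-b)(s-c)) = √(8.8·2.7·0.7·5.4) = 9.47696
r = Area/s = 9.47696/8.8 = 1.077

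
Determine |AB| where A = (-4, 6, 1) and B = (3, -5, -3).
d = √[(7)² + (-11)² + (-4)²] = √186 = 13.64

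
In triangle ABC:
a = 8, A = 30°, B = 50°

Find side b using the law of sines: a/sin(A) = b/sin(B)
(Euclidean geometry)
b = a·sin(B)/sin(A) = 8·sin(50°)/sin(30°)
b = 8·0.766044/0.500000 = 12.26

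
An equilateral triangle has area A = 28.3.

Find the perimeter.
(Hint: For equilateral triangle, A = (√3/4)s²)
A = (√3/4)s²  →  s² = 4A/√3 = 4·28.3/√3 = 65.3561
s = 8.08431
Perimeter = 3s = 24.25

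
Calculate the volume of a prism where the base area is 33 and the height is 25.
Volume = base area * height
Volume = 33 * 25
Volume = 825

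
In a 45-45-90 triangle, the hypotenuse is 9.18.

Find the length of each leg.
In a 45-45-90 triangle, hypotenuse = leg·√2  →  leg = hypotenuse/√2
leg = 9.18/√2 = 6.491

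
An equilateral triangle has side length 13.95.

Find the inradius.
For an equilateral triangle, r = s/(2√3) where s is the side.
r = 13.95/(2√3) = 13.95/3.464102 = 4.027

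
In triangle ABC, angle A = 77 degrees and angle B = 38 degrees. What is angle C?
Sum of angles in a triangle = 180 degrees
Third angle = 180 - 77 - 38
Third angle = 65 degrees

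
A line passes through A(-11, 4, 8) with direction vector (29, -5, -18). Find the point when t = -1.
P(-1) = (-11 + 29(-1), 4 + (-5)(-1), 8 + (-18)(-1)) = (-40, 9, 26)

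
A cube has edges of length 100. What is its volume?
Volume = s³
Volume = 100³
Volume = 1000000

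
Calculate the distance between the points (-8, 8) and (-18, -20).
Using the distance formula: d = sqrt((x₂-x₁)² + (y₂-y₁)²)
dx = (-18) - (-8) = -10
dy = (-20) - 8 = -28
d = sqrt((-10)² + (-28)²) = sqrt(100 + 784) = sqrt(884) = 29.73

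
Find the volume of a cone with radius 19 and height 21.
Volume = (1/3) * pi * r² * h
Volume = (1/3) * pi * 19² * 21
Volume = (1/3) * pi * 361 * 21
Volume = (1/3) * pi * 7581
Volume = 7938.80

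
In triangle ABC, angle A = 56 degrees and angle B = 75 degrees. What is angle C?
Sum of angles in a triangle = 180 degrees
Third angle = 180 - 56 - 75
Third angle = 49 degrees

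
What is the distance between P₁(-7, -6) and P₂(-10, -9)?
Using the distance formula: d = sqrt((x₂-x₁)² + (y₂-y₁)²)
dx = (-10) - (-7) = -3
dy = (-9) - (-6) = -3
d = sqrt((-3)² + (-3)²) = sqrt(9 + 9) = sqrt(18) = 4.24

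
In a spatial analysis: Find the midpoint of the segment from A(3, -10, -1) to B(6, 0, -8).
Midpoint = ((3+6)/2, (-10+0)/2, (-1-8)/2) = (4.5, -5, -4.5)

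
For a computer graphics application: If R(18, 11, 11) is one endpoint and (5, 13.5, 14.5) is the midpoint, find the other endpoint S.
S = (2×5 - 18, 2×13.5 - 11, 2×14.5 - 11) = (-8, 16, 18)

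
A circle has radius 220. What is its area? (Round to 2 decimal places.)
Area = pi * r²
Area = pi * 220²
Area = pi * 48400
Area = 152053.08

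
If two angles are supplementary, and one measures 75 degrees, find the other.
Supplementary angles sum to 180 degrees.
Other angle = 180 - 75
Other angle = 105 degrees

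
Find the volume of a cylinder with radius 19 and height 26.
Volume = pi * r² * h
Volume = pi * 19² * 26
Volume = pi * 361 * 26
Volume = pi * 9386
Volume = 29486.99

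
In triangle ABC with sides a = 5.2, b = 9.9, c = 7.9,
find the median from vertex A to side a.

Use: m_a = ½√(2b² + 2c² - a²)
m_a = ½√(2·9.9² + 2·7.9² - 5.2²)
m_a = ½√(196.02 + 124.82 - 27.04) = ½√293.8 = 8.57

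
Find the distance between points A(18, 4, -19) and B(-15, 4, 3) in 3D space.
d = √[(-33)² + (0)² + (22)²] = √1573 = 39.66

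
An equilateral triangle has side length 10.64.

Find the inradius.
For an equilateral triangle, r = s/(2√3) where s is the side.
r = 10.64/(2√3) = 10.64/3.464102 = 3.072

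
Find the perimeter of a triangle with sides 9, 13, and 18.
Perimeter = sum of all sides
Perimeter = 9 + 13 + 18
Perimeter = 40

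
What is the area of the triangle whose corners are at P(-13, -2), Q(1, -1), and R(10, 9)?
Using the coordinate formula: Area = (1/2)|x₁(y₂-y₃) + x₂(y₃-y₁) + x₃(y₁-y₂)|
Area = (1/2)|(-13)((-1)-9) + 1(9-(-2)) + 10((-2)-(-1))|
Area = (1/2)|(-13)*(-10) + 1*11 + 10*(-1)|
Area = (1/2)|130 + 11 + (-10)|
Area = (1/2)*131 = 65.50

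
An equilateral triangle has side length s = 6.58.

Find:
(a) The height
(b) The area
(a) Height h = s·√3/2 = 6.58·√3/2 = 5.698
(b) Area = (√3/4)·s² = (√3/4)·6.58² = (√3/4)·43.2964 = 18.75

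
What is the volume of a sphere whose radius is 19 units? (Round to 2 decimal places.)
Volume = (4/3) * pi * r³
Volume = (4/3) * pi * 19³
Volume = (4/3) * pi * 6859
Volume = 28730.91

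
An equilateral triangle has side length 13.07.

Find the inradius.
For an equilateral triangle, r = s/(2√3) where s is the side.
r = 13.07/(2√3) = 13.07/3.464102 = 3.773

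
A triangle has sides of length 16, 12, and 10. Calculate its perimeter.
Perimeter = sum of all sides
Perimeter = 16 + 12 + 10
Perimeter = 38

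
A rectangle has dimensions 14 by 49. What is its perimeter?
Perimeter = 2 * (length + width)
Perimeter = 2 * (14 + 49)
Perimeter = 2 * 63
Perimeter = 126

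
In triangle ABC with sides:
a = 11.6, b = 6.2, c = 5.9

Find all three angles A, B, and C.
By the law of cosines:
cos(A) = (b² + c² - a²)/(2bc) = -0.838026  →  A = 146.9°
cos(B) = (a² + c² - b²)/(2ac) = 0.956531  →  B = 16.96°
cos(C) = (a² + b² - c²)/(2ab) = 0.960720  →  C = 16.11°
Check: A + B + C = 180.0° ✓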